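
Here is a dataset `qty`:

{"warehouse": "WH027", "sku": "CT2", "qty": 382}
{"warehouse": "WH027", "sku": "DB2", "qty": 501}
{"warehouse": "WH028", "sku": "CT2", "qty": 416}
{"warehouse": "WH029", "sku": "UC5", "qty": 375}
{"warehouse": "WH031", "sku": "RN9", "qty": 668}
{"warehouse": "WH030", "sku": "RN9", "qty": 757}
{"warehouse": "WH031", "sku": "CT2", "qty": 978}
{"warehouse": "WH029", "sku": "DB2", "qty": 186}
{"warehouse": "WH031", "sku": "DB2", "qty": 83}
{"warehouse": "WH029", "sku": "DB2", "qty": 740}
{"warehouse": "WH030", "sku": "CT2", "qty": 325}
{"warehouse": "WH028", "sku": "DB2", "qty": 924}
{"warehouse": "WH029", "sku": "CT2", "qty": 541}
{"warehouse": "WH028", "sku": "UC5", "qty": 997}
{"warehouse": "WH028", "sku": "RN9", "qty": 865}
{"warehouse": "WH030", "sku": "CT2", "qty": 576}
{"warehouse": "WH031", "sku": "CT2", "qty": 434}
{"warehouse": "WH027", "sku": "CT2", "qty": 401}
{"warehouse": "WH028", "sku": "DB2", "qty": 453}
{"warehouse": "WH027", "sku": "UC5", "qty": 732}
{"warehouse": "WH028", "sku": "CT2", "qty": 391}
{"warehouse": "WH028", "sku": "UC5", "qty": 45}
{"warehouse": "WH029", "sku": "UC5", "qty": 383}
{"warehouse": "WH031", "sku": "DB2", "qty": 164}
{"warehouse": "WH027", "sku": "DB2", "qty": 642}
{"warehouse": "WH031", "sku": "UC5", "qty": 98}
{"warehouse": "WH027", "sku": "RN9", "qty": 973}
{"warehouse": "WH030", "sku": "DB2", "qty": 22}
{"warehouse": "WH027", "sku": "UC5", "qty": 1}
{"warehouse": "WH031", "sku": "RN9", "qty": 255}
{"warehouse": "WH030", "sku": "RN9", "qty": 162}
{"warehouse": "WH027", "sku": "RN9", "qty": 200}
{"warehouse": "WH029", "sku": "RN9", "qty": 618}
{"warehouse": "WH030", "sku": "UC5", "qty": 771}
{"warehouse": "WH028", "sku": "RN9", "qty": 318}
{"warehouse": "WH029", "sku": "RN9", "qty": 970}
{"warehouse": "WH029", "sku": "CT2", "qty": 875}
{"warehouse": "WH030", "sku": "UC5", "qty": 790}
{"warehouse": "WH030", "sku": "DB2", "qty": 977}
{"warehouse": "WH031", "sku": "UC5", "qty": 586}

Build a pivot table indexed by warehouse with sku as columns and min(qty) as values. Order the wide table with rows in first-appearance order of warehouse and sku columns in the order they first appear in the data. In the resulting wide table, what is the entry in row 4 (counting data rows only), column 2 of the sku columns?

83

With rows in first-appearance order of warehouse, row 4 is warehouse=WH031. sku columns in first-appearance order: CT2, DB2, UC5, RN9; column 2 is DB2.
Long rows with warehouse=WH031, sku=DB2: min(83, 164) = 83.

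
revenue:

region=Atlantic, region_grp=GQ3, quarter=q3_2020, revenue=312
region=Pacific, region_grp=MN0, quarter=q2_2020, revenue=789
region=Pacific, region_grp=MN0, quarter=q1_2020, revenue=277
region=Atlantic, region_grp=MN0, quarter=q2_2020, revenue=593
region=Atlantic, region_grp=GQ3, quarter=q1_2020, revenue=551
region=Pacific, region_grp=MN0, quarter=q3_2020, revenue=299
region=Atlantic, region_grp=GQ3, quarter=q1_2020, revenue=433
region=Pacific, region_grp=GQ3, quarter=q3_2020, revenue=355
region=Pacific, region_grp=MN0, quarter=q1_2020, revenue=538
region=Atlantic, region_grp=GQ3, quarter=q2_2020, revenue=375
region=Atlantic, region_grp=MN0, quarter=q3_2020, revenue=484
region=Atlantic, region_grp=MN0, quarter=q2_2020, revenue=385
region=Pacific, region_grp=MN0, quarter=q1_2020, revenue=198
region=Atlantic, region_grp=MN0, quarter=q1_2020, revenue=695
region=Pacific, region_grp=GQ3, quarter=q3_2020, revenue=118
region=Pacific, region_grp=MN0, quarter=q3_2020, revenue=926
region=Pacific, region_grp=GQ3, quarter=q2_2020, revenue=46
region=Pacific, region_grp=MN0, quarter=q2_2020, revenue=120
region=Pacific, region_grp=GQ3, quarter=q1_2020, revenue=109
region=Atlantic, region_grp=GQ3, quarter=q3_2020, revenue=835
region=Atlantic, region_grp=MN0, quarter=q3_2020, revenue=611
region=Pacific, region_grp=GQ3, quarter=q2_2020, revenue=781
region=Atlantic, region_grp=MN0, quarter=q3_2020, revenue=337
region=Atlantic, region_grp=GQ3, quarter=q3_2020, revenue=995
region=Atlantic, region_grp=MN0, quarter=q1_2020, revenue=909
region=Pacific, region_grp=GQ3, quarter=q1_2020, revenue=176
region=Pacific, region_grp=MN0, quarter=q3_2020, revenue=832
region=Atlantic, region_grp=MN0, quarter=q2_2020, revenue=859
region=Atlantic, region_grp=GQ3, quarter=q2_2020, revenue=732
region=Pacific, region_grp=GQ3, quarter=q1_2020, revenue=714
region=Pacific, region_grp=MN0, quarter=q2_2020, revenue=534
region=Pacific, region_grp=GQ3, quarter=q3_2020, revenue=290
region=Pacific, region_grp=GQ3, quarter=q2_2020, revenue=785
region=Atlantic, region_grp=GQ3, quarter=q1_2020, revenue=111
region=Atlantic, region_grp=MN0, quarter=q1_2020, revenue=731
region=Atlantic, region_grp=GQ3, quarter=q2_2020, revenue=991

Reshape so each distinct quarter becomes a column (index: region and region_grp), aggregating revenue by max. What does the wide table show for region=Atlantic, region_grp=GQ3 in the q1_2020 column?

551

Rows with region=Atlantic, region_grp=GQ3 and quarter=q1_2020: revenue values are 551, 433, 111.
max(551, 433, 111) = 551.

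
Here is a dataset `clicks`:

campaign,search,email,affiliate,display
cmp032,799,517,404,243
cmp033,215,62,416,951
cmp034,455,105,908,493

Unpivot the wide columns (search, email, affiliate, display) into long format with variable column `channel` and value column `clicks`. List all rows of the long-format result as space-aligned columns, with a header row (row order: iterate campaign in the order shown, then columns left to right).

Each (campaign, column) pair becomes one row: 3 × 4 = 12 rows.
For example, (cmp032, search) → clicks=799.

campaign  channel    clicks
cmp032    search     799   
cmp032    email      517   
cmp032    affiliate  404   
cmp032    display    243   
cmp033    search     215   
cmp033    email      62    
cmp033    affiliate  416   
cmp033    display    951   
cmp034    search     455   
cmp034    email      105   
cmp034    affiliate  908   
cmp034    display    493   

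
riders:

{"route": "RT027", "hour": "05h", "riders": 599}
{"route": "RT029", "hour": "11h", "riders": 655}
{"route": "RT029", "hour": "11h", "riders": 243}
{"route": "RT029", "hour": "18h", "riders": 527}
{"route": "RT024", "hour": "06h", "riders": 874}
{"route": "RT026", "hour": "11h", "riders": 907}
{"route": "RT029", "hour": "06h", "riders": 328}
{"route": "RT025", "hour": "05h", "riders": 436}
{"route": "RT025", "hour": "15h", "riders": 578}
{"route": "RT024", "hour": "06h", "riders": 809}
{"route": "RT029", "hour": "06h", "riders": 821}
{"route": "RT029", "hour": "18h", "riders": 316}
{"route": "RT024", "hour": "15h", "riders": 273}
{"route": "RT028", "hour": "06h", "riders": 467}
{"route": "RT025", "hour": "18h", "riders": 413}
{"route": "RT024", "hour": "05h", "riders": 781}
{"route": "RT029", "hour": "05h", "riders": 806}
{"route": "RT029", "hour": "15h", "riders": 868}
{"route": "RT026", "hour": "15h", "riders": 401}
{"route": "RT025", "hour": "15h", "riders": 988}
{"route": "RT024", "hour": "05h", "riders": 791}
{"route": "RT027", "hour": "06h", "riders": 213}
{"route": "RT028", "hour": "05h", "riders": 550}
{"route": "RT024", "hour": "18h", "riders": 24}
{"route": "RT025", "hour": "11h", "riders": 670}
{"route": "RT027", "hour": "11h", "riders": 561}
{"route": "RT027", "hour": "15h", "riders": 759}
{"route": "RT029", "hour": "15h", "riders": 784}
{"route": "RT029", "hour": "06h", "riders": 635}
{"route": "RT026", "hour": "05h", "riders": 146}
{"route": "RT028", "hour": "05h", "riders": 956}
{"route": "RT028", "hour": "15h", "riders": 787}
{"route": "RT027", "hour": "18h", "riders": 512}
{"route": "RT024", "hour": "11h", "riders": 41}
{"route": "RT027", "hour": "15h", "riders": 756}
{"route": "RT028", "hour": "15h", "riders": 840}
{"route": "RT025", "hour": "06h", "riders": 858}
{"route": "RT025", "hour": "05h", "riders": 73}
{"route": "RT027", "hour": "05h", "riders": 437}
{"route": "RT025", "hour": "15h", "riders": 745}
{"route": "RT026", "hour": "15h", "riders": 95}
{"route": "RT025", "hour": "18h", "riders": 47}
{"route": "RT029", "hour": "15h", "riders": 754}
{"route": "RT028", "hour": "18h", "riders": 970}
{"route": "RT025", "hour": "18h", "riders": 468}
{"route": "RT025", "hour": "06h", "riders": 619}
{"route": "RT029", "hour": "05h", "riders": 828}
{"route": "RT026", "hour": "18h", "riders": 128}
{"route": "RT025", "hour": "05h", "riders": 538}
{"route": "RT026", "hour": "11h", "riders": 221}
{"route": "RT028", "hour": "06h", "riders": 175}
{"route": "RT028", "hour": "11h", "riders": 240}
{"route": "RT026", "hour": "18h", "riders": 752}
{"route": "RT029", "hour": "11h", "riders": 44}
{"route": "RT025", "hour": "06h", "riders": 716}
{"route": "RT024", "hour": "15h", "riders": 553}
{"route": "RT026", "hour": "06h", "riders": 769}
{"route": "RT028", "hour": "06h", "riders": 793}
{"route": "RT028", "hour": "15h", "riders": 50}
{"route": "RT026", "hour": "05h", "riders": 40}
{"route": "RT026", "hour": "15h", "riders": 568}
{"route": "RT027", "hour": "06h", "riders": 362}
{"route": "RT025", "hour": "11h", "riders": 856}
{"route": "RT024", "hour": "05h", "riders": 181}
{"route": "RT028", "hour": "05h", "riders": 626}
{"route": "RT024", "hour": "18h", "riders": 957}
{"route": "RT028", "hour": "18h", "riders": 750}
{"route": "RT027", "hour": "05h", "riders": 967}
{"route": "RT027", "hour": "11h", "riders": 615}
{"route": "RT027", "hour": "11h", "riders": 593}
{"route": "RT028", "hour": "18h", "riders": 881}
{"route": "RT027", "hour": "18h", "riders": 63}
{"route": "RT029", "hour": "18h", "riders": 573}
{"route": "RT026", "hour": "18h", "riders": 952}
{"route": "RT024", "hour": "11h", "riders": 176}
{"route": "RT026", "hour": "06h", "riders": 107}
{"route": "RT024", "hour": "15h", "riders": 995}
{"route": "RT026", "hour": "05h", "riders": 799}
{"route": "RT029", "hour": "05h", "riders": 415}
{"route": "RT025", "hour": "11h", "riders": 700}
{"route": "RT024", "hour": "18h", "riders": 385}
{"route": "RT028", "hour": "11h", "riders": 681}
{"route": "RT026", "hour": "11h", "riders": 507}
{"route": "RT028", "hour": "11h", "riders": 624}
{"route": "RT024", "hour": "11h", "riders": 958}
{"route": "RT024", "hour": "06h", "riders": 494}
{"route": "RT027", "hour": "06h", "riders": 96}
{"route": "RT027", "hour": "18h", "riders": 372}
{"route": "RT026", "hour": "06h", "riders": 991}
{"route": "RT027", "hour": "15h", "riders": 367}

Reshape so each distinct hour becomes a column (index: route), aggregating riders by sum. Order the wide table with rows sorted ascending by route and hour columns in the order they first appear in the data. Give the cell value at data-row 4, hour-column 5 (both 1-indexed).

1882

With rows sorted ascending by route, row 4 is route=RT027. hour columns in first-appearance order: 05h, 11h, 18h, 06h, 15h; column 5 is 15h.
Long rows with route=RT027, hour=15h: 759 + 756 + 367 = 1882.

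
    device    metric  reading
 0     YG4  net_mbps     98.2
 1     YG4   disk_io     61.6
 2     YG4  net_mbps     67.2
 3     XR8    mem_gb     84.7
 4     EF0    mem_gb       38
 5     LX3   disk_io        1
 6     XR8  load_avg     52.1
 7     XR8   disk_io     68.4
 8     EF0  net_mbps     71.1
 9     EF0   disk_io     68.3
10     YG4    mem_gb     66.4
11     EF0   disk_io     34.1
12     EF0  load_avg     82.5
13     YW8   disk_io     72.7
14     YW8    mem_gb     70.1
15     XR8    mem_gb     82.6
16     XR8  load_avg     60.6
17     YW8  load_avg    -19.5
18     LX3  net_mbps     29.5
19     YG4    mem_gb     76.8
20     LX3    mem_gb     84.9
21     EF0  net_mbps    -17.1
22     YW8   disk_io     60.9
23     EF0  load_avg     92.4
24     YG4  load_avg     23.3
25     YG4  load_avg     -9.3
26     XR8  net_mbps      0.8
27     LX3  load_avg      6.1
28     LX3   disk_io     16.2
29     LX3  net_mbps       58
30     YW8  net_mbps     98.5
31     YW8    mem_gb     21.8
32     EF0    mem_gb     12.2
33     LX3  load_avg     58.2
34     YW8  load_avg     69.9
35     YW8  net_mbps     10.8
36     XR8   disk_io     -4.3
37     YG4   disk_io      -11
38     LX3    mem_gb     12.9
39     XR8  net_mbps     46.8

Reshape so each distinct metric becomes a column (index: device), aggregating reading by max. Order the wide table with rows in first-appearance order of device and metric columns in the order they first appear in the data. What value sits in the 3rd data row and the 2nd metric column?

With rows in first-appearance order of device, row 3 is device=EF0. metric columns in first-appearance order: net_mbps, disk_io, mem_gb, load_avg; column 2 is disk_io.
Long rows with device=EF0, metric=disk_io: max(68.3, 34.1) = 68.3.

68.3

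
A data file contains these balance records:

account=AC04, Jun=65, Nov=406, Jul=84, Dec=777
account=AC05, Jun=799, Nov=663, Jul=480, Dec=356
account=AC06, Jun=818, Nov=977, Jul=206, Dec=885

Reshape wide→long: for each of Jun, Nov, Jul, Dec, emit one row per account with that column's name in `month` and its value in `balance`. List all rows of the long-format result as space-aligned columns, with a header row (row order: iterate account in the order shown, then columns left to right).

Each (account, column) pair becomes one row: 3 × 4 = 12 rows.
For example, (AC04, Jun) → balance=65.

account  month  balance
AC04     Jun    65     
AC04     Nov    406    
AC04     Jul    84     
AC04     Dec    777    
AC05     Jun    799    
AC05     Nov    663    
AC05     Jul    480    
AC05     Dec    356    
AC06     Jun    818    
AC06     Nov    977    
AC06     Jul    206    
AC06     Dec    885    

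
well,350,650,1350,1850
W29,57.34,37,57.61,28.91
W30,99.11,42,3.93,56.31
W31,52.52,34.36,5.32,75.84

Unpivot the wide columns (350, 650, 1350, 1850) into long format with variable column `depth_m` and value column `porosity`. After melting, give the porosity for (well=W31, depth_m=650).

Unpivoting turns each (well, wide-column) pair into one long row.
The wide cell at row W31, column 650 holds 34.36, so the long row (W31, 650) has porosity=34.36.

34.36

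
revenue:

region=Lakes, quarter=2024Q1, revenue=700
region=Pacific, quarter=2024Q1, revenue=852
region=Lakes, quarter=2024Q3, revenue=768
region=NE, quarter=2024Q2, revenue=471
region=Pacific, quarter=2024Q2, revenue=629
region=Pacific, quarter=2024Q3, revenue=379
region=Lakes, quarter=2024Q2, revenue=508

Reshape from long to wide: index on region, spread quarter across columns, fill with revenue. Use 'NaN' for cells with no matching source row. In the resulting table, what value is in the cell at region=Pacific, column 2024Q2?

The long row with region=Pacific, quarter=2024Q2 has revenue=629.

629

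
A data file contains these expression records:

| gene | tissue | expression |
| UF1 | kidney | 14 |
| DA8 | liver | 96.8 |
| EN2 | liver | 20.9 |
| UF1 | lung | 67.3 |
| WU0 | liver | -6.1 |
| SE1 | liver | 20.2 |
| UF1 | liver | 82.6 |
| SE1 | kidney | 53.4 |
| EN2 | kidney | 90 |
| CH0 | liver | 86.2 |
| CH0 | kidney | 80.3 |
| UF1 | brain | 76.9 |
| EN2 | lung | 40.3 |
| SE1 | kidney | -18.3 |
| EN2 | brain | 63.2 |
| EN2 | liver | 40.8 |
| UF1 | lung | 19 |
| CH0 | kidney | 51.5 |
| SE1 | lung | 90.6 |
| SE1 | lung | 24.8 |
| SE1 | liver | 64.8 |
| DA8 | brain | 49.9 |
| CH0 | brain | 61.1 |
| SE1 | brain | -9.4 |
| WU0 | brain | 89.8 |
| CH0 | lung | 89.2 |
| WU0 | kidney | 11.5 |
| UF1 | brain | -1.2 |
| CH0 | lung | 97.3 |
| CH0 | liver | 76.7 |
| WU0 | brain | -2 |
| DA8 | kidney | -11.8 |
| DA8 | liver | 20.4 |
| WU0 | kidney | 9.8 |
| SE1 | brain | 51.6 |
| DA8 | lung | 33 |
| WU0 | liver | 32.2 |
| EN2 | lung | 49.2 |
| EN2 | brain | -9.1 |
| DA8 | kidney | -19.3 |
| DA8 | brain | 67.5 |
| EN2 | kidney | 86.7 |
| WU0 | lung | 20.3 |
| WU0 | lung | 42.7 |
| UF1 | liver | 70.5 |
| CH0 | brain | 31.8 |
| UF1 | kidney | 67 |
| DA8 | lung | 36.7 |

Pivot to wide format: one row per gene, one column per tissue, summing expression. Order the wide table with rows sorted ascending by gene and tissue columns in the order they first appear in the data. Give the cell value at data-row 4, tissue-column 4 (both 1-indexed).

With rows sorted ascending by gene, row 4 is gene=SE1. tissue columns in first-appearance order: kidney, liver, lung, brain; column 4 is brain.
Long rows with gene=SE1, tissue=brain: -9.4 + 51.6 = 42.2.

42.2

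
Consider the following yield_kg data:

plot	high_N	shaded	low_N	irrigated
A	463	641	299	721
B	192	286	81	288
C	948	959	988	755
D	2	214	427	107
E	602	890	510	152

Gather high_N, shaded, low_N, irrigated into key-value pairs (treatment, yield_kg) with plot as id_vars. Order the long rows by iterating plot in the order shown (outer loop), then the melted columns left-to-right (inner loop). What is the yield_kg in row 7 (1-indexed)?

20 rows total (5 × 4). Row 7: index ⌊(7-1)/4⌋ = 1 into plot → B; (7-1) mod 4 = 2 into the melted columns → low_N.
So row 7 is (B, low_N, 81); yield_kg = 81.

81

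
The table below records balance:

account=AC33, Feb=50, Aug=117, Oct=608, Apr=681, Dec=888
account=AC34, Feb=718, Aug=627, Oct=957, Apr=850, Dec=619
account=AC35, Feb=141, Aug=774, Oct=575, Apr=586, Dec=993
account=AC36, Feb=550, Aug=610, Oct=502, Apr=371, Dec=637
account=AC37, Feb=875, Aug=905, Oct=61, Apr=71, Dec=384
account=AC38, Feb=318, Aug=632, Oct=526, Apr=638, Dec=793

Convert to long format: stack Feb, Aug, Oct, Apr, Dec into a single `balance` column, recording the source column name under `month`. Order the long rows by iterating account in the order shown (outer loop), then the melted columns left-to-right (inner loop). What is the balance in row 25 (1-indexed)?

384

30 rows total (6 × 5). Row 25: index ⌊(25-1)/5⌋ = 4 into account → AC37; (25-1) mod 5 = 4 into the melted columns → Dec.
So row 25 is (AC37, Dec, 384); balance = 384.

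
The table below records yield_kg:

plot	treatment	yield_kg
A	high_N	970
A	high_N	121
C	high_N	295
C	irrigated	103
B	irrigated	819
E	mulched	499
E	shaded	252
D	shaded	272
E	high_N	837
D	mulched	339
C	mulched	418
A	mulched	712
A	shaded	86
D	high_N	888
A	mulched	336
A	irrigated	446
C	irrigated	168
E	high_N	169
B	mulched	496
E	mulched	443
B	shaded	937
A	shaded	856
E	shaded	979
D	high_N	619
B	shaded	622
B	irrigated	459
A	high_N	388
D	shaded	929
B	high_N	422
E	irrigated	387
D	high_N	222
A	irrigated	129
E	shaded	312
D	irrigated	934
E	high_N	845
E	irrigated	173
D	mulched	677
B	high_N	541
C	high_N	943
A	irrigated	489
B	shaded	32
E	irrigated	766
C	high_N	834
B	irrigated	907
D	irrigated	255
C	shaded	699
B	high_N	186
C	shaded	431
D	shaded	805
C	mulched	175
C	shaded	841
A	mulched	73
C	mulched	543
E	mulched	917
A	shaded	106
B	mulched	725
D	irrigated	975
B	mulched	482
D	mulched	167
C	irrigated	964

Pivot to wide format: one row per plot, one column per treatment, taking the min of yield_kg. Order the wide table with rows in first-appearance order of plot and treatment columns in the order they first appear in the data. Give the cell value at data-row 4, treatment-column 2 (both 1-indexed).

With rows in first-appearance order of plot, row 4 is plot=E. treatment columns in first-appearance order: high_N, irrigated, mulched, shaded; column 2 is irrigated.
Long rows with plot=E, treatment=irrigated: min(387, 173, 766) = 173.

173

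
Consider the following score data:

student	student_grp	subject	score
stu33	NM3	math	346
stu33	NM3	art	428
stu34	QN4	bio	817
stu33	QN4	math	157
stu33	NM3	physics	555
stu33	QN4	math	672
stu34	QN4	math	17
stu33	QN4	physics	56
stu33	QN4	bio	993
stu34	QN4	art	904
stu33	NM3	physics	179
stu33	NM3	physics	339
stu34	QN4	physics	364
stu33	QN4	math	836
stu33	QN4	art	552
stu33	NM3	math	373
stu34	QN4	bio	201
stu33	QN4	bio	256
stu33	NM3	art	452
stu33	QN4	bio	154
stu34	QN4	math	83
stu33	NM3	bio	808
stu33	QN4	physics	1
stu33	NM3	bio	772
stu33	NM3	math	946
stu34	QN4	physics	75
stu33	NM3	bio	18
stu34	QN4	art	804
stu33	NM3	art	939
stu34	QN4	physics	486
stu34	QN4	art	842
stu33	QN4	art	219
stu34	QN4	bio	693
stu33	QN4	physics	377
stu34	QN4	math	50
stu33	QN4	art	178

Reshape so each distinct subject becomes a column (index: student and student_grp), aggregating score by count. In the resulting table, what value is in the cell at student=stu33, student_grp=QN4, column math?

Rows with student=stu33, student_grp=QN4 and subject=math: score values are 157, 672, 836.
3 rows match — count = 3.

3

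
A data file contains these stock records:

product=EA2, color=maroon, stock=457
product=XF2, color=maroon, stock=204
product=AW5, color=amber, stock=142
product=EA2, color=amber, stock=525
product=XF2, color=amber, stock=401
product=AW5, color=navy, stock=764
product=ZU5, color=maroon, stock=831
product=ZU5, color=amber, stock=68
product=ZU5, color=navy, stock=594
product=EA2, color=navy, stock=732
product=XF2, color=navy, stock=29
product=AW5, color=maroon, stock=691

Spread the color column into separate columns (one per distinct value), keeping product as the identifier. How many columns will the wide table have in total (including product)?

4

1 column for product plus 3 distinct color values → 4 columns.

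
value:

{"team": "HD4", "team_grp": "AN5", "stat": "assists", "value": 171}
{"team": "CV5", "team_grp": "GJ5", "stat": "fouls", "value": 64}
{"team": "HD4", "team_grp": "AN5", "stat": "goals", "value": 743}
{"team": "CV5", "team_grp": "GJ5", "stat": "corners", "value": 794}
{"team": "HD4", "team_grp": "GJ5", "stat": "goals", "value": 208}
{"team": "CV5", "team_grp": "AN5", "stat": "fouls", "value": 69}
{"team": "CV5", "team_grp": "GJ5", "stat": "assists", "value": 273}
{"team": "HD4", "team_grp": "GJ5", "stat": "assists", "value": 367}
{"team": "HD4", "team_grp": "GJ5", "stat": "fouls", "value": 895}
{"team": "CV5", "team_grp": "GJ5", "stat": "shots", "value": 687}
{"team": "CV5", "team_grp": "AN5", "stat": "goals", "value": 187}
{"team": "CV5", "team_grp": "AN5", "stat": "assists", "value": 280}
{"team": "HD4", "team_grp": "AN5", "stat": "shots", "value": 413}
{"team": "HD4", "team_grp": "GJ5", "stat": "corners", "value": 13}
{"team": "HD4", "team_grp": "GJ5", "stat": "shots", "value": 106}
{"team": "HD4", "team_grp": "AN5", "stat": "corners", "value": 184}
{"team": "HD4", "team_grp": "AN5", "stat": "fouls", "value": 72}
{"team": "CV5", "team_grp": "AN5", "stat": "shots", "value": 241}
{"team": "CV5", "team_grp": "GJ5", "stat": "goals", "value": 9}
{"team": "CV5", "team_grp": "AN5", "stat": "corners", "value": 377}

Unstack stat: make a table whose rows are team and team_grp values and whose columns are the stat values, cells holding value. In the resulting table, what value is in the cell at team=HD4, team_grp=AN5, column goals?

743

Wide layout: rows indexed by team and team_grp, columns are the 5 distinct stat values (assists, fouls, goals, corners, shots).
Cell (team=HD4, team_grp=AN5, stat=goals) draws from the long row where team=HD4, team_grp=AN5 and stat=goals, which has value=743.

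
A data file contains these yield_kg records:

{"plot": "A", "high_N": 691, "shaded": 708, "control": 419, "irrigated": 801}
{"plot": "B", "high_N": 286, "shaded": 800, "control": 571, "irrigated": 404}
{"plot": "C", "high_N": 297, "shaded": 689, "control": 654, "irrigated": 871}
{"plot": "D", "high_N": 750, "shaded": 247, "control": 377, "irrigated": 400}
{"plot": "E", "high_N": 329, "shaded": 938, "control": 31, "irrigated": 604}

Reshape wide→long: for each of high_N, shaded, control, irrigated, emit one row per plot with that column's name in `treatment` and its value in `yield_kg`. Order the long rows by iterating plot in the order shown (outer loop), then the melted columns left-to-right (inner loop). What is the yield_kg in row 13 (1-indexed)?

750

20 rows total (5 × 4). Row 13: index ⌊(13-1)/4⌋ = 3 into plot → D; (13-1) mod 4 = 0 into the melted columns → high_N.
So row 13 is (D, high_N, 750); yield_kg = 750.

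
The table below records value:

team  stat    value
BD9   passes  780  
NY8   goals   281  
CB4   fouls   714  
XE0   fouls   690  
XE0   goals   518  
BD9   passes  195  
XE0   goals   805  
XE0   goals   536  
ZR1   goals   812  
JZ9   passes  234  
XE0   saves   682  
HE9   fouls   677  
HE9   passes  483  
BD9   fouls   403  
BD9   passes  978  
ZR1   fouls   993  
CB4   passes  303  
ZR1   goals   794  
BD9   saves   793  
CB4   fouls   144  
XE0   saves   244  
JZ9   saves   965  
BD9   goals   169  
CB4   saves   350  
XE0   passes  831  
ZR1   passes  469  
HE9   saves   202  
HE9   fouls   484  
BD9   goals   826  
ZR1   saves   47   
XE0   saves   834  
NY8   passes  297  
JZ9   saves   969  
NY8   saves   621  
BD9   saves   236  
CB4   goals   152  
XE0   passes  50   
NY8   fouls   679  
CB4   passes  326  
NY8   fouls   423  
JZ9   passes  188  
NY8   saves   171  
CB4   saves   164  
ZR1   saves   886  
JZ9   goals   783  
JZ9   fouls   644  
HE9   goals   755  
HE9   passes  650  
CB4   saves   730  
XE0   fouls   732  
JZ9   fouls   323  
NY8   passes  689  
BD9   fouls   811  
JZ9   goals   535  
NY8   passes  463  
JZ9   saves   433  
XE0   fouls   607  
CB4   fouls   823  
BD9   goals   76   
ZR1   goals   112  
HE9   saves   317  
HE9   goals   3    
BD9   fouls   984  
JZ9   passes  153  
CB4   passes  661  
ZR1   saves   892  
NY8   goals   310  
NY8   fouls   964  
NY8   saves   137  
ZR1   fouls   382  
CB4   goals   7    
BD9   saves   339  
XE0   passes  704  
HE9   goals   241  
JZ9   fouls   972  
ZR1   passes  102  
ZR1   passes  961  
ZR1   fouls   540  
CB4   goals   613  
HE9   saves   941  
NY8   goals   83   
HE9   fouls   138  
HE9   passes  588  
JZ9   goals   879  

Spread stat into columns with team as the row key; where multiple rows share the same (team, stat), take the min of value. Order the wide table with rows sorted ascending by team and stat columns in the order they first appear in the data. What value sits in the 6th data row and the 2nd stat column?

518

With rows sorted ascending by team, row 6 is team=XE0. stat columns in first-appearance order: passes, goals, fouls, saves; column 2 is goals.
Long rows with team=XE0, stat=goals: min(518, 805, 536) = 518.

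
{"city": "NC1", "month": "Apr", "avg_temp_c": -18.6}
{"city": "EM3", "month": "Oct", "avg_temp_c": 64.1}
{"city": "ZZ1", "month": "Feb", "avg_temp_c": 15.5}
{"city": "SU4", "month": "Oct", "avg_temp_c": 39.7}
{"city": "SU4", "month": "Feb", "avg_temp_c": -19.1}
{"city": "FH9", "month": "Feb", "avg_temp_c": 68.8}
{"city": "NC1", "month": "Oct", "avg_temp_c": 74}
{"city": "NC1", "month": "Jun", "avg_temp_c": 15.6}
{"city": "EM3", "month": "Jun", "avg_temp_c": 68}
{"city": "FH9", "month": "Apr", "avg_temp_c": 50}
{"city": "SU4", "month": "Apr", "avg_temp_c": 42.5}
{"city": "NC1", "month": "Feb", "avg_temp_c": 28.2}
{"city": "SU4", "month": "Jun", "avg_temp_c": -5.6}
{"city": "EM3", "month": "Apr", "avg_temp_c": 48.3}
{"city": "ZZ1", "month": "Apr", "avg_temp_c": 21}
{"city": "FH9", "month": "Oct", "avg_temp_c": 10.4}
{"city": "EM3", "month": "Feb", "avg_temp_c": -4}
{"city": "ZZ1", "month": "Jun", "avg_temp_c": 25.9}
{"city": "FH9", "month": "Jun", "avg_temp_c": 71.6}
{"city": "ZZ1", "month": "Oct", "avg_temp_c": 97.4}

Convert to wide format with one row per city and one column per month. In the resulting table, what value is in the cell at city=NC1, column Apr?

Wide layout: rows indexed by city, columns are the 4 distinct month values (Apr, Oct, Feb, Jun).
Cell (city=NC1, month=Apr) draws from the long row where city=NC1 and month=Apr, which has avg_temp_c=-18.6.

-18.6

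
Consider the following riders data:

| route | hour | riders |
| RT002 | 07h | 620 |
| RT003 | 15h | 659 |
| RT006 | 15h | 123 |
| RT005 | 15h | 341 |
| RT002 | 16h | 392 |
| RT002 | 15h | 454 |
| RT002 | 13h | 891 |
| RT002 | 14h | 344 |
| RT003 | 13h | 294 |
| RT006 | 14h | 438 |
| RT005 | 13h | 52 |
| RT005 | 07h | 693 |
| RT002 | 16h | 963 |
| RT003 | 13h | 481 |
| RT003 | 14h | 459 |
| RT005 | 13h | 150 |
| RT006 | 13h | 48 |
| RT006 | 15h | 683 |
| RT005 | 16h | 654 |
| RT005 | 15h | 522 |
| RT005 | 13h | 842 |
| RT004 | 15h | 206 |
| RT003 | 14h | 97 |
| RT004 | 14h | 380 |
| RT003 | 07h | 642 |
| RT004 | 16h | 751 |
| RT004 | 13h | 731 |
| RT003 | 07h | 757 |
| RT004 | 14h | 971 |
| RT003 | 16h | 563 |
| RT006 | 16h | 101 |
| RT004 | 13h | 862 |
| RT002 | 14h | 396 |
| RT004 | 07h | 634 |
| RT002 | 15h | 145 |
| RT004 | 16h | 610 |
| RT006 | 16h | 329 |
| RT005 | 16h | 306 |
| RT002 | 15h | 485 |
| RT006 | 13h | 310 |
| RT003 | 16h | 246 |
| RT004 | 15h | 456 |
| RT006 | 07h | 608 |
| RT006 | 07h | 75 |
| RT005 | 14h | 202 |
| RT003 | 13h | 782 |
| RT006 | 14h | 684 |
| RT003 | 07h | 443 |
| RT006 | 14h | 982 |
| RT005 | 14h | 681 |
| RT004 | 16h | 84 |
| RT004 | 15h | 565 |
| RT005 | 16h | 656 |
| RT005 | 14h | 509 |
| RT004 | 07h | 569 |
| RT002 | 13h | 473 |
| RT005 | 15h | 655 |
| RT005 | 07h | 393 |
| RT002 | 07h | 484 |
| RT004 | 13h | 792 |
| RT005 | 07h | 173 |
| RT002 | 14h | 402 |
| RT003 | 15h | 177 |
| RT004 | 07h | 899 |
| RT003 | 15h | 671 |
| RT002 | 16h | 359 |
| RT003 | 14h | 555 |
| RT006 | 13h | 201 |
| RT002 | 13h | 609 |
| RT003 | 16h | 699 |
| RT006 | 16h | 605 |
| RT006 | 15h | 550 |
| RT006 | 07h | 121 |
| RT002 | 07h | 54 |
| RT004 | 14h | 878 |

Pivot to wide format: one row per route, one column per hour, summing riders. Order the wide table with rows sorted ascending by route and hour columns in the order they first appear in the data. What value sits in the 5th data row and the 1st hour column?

With rows sorted ascending by route, row 5 is route=RT006. hour columns in first-appearance order: 07h, 15h, 16h, 13h, 14h; column 1 is 07h.
Long rows with route=RT006, hour=07h: 608 + 75 + 121 = 804.

804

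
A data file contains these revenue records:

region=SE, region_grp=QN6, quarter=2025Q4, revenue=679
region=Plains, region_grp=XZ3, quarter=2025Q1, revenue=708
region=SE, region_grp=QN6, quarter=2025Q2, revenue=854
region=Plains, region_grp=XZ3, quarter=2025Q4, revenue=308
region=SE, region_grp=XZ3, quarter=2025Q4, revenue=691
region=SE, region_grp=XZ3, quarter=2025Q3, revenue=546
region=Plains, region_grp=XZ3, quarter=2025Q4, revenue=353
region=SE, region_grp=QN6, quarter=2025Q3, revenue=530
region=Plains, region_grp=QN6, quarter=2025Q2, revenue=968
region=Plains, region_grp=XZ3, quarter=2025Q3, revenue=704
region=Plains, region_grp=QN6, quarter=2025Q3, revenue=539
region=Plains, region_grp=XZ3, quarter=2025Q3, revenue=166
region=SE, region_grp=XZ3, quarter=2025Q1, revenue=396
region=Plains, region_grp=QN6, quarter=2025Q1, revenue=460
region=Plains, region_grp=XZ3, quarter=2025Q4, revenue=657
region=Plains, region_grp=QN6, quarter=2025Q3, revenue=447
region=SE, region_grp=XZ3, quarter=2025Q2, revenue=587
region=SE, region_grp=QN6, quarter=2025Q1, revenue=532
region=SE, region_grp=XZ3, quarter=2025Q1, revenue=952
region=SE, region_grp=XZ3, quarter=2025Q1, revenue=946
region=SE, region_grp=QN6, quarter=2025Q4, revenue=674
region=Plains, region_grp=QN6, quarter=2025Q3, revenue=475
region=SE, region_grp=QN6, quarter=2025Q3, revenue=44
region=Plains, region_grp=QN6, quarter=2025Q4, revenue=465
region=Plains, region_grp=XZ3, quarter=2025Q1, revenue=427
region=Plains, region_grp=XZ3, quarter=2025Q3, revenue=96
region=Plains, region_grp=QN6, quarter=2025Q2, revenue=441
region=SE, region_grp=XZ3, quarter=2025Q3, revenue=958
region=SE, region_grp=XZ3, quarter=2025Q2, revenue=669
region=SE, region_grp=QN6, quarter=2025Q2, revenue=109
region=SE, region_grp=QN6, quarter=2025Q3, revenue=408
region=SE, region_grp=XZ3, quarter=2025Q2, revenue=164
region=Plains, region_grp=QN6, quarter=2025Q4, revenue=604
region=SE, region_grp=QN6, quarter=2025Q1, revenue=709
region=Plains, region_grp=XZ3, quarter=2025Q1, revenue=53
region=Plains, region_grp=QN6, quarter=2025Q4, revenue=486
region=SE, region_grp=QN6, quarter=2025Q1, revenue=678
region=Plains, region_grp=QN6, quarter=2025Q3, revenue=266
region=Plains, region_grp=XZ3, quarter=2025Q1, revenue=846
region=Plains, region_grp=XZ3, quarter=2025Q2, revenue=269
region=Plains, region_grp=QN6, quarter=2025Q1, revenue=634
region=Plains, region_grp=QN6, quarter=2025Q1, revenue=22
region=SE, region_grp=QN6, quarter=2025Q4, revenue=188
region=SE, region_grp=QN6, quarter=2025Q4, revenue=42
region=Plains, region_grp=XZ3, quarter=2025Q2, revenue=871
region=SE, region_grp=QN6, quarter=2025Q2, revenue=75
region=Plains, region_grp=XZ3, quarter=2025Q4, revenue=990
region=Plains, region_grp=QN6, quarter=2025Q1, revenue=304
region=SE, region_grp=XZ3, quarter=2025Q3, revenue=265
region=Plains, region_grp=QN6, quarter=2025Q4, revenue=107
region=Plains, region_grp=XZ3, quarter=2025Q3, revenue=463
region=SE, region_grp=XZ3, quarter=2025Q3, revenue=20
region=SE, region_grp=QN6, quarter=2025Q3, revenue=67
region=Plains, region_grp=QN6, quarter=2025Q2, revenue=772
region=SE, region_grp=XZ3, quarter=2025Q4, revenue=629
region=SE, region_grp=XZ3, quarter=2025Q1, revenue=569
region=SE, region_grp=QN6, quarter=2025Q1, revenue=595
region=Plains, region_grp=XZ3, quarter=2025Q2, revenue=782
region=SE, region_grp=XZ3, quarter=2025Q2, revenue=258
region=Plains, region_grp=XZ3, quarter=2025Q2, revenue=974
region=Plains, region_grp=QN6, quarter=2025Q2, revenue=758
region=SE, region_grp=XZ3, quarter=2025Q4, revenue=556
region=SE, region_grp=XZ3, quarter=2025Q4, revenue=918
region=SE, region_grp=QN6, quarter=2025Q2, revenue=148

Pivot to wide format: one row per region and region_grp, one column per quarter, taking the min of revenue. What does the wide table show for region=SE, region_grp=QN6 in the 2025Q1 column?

532

Rows with region=SE, region_grp=QN6 and quarter=2025Q1: revenue values are 532, 709, 678, 595.
min(532, 709, 678, 595) = 532.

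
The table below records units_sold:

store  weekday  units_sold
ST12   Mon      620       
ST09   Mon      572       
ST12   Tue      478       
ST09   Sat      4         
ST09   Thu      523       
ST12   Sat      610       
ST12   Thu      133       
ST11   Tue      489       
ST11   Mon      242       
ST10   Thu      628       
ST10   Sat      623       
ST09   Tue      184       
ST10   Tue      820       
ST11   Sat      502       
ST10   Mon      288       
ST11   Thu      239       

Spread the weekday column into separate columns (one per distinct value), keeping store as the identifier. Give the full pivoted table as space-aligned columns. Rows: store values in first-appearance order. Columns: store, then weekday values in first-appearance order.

Columns: store plus the 4 distinct weekday values (Mon, Tue, Sat, Thu).
For example, row ST12 column Mon takes units_sold=620 from the long row (ST12, Mon).

store  Mon  Tue  Sat  Thu
ST12   620  478  610  133
ST09   572  184  4    523
ST11   242  489  502  239
ST10   288  820  623  628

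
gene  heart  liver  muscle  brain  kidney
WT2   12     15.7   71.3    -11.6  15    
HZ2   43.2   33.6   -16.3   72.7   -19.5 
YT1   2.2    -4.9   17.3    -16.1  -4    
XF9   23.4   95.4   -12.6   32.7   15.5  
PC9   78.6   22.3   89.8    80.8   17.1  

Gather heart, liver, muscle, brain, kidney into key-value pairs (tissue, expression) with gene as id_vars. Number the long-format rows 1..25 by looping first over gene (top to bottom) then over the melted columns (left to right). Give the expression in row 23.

25 rows total (5 × 5). Row 23: index ⌊(23-1)/5⌋ = 4 into gene → PC9; (23-1) mod 5 = 2 into the melted columns → muscle.
So row 23 is (PC9, muscle, 89.8); expression = 89.8.

89.8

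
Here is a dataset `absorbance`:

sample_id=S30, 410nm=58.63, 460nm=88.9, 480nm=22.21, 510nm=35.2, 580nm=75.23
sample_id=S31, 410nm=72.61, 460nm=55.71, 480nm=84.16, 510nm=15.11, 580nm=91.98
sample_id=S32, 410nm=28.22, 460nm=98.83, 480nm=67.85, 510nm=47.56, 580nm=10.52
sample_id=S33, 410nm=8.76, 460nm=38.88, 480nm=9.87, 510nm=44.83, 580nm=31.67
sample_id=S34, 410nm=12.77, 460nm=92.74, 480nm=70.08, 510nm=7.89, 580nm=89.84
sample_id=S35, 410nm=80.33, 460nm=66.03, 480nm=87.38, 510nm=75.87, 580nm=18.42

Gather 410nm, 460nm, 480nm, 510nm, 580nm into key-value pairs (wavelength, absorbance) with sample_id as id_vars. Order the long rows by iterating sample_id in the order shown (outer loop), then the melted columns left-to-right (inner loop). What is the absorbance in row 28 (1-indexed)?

87.38

30 rows total (6 × 5). Row 28: index ⌊(28-1)/5⌋ = 5 into sample_id → S35; (28-1) mod 5 = 2 into the melted columns → 480nm.
So row 28 is (S35, 480nm, 87.38); absorbance = 87.38.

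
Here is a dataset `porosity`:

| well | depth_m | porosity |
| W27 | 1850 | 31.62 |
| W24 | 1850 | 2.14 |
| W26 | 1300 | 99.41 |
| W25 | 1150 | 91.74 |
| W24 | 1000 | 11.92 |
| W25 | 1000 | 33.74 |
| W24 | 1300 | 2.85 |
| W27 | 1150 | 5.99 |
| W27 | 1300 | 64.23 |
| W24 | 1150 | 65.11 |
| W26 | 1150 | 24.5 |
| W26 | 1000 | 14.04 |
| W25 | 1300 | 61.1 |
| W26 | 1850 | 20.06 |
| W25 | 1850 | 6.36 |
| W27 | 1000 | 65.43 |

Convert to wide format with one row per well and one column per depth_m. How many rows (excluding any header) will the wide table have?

4

4 distinct well values → 4 rows.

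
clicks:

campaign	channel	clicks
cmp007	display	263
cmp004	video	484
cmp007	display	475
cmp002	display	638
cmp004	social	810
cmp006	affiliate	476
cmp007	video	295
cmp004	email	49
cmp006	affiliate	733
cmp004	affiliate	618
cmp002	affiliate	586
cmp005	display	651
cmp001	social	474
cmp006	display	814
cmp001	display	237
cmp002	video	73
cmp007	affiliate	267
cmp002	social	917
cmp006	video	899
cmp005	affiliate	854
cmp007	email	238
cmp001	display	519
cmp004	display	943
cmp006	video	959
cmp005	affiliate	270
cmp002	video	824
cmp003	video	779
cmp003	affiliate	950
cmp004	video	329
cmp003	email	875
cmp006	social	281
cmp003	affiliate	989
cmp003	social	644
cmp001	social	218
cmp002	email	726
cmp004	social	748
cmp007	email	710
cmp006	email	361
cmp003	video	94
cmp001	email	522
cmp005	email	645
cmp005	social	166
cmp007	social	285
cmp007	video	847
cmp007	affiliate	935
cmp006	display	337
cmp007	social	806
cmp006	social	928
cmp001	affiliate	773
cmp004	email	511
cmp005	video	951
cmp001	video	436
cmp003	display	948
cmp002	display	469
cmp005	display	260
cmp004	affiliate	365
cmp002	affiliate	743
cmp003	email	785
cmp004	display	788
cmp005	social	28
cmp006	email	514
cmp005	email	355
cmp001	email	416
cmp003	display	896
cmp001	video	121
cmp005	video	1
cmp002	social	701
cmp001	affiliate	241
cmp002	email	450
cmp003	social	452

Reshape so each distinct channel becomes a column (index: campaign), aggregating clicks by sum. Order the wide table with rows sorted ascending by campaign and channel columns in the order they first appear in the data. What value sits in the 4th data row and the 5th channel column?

560

With rows sorted ascending by campaign, row 4 is campaign=cmp004. channel columns in first-appearance order: display, video, social, affiliate, email; column 5 is email.
Long rows with campaign=cmp004, channel=email: 49 + 511 = 560.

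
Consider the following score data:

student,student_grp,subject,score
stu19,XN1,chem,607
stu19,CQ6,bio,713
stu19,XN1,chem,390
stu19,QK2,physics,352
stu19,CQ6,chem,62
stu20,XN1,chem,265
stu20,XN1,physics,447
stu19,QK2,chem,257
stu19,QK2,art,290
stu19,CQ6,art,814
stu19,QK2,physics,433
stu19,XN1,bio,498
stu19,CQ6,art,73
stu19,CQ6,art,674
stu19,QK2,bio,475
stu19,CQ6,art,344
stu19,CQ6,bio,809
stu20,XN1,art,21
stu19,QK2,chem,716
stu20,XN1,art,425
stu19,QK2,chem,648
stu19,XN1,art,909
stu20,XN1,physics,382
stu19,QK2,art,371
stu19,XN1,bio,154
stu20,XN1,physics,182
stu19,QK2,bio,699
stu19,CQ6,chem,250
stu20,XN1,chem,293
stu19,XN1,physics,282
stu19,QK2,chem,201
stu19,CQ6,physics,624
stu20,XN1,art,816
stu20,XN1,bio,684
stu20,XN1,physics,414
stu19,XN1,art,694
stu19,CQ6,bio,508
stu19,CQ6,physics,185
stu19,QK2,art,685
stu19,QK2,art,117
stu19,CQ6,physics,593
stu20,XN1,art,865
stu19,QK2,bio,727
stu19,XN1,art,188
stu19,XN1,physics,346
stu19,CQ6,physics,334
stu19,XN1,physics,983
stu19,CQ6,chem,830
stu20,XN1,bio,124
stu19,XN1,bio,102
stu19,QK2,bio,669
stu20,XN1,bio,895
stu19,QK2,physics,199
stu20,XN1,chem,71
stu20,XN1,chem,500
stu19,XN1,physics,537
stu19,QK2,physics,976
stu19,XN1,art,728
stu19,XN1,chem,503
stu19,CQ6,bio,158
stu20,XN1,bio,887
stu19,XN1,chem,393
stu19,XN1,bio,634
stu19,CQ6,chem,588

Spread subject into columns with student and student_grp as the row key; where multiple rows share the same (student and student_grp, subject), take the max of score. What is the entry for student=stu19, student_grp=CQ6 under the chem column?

Rows with student=stu19, student_grp=CQ6 and subject=chem: score values are 62, 250, 830, 588.
max(62, 250, 830, 588) = 830.

830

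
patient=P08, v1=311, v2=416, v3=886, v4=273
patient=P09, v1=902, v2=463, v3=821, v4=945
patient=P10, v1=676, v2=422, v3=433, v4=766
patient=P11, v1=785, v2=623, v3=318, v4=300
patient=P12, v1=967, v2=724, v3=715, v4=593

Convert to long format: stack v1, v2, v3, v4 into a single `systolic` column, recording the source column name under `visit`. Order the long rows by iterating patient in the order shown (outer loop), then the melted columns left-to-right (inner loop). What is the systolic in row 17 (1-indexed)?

20 rows total (5 × 4). Row 17: index ⌊(17-1)/4⌋ = 4 into patient → P12; (17-1) mod 4 = 0 into the melted columns → v1.
So row 17 is (P12, v1, 967); systolic = 967.

967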